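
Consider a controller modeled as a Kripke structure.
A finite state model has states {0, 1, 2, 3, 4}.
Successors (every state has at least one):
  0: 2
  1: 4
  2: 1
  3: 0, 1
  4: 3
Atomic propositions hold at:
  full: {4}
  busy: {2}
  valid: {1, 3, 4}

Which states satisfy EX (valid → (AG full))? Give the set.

{0, 3}

AG full: greatest fixpoint, start Z0 = {4}, keep only states in Sat with every successor in Z. Z1 = ∅; fixed.
Sat(AG full) = ∅
Sat(valid → (AG full)) = {0, 2}
Sat(EX (valid → (AG full))) = {s : some successor in {0, 2}} = {0, 3}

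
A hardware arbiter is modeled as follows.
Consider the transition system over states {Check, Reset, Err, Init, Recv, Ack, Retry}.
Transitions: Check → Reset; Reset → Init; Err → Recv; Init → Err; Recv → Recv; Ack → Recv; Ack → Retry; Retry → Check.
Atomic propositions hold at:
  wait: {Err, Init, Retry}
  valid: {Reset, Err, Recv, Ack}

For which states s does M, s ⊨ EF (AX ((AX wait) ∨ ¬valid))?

Sat(AX wait) = {s : every successor in {Err, Init, Retry}} = {Reset, Init}
Sat(¬valid) = {Check, Init, Retry}
Sat((AX wait) ∨ ¬valid) = {Check, Reset, Init, Retry}
Sat(AX ((AX wait) ∨ ¬valid)) = {s : every successor in {Check, Reset, Init, Retry}} = {Check, Reset, Retry}
EF (AX ((AX wait) ∨ ¬valid)): least fixpoint, start Z0 = {Check, Reset, Retry}, add states with some successor in Z. Z1 = {Check, Reset, Ack, Retry}; fixed.
Sat(EF (AX ((AX wait) ∨ ¬valid))) = {Check, Reset, Ack, Retry}

{Check, Reset, Ack, Retry}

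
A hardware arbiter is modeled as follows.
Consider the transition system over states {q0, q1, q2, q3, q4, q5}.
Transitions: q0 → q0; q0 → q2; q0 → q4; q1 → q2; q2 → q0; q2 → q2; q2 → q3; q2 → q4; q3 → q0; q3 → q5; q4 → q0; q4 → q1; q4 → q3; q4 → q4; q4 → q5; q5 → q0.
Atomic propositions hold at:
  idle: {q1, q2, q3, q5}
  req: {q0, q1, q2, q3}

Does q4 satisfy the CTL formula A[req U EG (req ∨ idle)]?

No

Sat(req ∨ idle) = {q0, q1, q2, q3, q5}
EG (req ∨ idle): greatest fixpoint, start Z0 = {q0, q1, q2, q3, q5}, keep only states in Sat with some successor in Z. Already a fixed point.
Sat(EG (req ∨ idle)) = {q0, q1, q2, q3, q5}
A[req U EG (req ∨ idle)]: least fixpoint, start Z0 = Sat(EG (req ∨ idle)) = {q0, q1, q2, q3, q5}, add states in Sat(req) with every successor in Z. Already a fixed point.
Sat(A[req U EG (req ∨ idle)]) = {q0, q1, q2, q3, q5}
q4 ∉ Sat(A[req U EG (req ∨ idle)]) = {q0, q1, q2, q3, q5}, so the formula does not hold at q4.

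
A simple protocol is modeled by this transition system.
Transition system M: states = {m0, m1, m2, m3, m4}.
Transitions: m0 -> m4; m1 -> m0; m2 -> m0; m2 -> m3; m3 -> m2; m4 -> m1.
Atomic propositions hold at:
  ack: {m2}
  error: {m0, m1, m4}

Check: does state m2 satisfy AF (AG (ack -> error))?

No

Sat(ack -> error) = {m0, m1, m3, m4}
AG (ack -> error): greatest fixpoint, start Z0 = {m0, m1, m3, m4}, keep only states in Sat with every successor in Z. Z1 = {m0, m1, m4}; fixed.
Sat(AG (ack -> error)) = {m0, m1, m4}
AF (AG (ack -> error)): least fixpoint, start Z0 = {m0, m1, m4}, add states with every successor in Z. Already a fixed point.
Sat(AF (AG (ack -> error))) = {m0, m1, m4}
m2 ∉ Sat(AF (AG (ack -> error))) = {m0, m1, m4}, so the formula does not hold at m2.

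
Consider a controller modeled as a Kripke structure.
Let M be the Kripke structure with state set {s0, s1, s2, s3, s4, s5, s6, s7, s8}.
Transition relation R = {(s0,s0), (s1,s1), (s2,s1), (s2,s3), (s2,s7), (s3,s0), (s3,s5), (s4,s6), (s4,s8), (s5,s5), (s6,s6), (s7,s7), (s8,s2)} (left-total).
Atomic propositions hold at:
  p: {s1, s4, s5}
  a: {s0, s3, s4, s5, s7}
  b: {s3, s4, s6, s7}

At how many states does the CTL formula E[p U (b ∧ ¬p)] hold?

Sat(¬p) = {s0, s2, s3, s6, s7, s8}
Sat(b ∧ ¬p) = {s3, s6, s7}
E[p U (b ∧ ¬p)]: least fixpoint, start Z0 = Sat((b ∧ ¬p)) = {s3, s6, s7}, add states in Sat(p) with some successor in Z. Z1 = {s3, s4, s6, s7}; fixed.
Sat(E[p U (b ∧ ¬p)]) = {s3, s4, s6, s7}
|Sat(E[p U (b ∧ ¬p)])| = |{s3, s4, s6, s7}| = 4.

4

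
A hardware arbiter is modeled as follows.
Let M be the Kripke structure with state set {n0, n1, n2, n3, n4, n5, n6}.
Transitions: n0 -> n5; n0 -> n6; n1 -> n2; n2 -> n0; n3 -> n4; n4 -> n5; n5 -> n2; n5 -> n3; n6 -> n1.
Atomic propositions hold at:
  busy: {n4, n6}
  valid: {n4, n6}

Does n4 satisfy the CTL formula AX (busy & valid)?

Sat(busy & valid) = {n4, n6}
Sat(AX (busy & valid)) = {s : every successor in {n4, n6}} = {n3}
n4 ∉ Sat(AX (busy & valid)) = {n3}, so the formula does not hold at n4.

No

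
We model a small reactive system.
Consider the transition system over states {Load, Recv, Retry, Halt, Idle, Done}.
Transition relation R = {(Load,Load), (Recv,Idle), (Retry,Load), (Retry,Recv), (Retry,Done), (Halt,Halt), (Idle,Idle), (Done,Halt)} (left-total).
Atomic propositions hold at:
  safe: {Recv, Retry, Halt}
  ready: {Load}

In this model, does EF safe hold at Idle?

EF safe: least fixpoint, start Z0 = {Recv, Retry, Halt}, add states with some successor in Z. Z1 = {Recv, Retry, Halt, Done}; fixed.
Sat(EF safe) = {Recv, Retry, Halt, Done}
Idle ∉ Sat(EF safe) = {Recv, Retry, Halt, Done}, so the formula does not hold at Idle.

No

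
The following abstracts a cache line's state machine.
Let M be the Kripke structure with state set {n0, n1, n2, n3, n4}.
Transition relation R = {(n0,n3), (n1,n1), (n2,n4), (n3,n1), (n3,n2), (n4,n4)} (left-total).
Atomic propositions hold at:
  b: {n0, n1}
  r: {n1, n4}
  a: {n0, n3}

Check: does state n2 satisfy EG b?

EG b: greatest fixpoint, start Z0 = {n0, n1}, keep only states in Sat with some successor in Z. Z1 = {n1}; fixed.
Sat(EG b) = {n1}
n2 ∉ Sat(EG b) = {n1}, so the formula does not hold at n2.

No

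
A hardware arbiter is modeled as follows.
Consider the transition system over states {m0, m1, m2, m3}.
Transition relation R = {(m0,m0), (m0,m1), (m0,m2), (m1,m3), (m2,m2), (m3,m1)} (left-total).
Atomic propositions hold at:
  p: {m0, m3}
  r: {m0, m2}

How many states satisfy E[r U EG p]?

EG p: greatest fixpoint, start Z0 = {m0, m3}, keep only states in Sat with some successor in Z. Z1 = {m0}; fixed.
Sat(EG p) = {m0}
E[r U EG p]: least fixpoint, start Z0 = Sat(EG p) = {m0}, add states in Sat(r) with some successor in Z. Already a fixed point.
Sat(E[r U EG p]) = {m0}
|Sat(E[r U EG p])| = |{m0}| = 1.

1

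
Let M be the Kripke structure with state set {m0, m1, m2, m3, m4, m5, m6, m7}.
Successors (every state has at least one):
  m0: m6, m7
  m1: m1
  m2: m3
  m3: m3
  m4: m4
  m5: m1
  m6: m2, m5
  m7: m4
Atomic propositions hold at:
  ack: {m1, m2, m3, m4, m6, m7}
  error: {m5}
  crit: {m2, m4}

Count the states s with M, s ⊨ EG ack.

6

EG ack: greatest fixpoint, start Z0 = {m1, m2, m3, m4, m6, m7}, keep only states in Sat with some successor in Z. Already a fixed point.
Sat(EG ack) = {m1, m2, m3, m4, m6, m7}
|Sat(EG ack)| = |{m1, m2, m3, m4, m6, m7}| = 6.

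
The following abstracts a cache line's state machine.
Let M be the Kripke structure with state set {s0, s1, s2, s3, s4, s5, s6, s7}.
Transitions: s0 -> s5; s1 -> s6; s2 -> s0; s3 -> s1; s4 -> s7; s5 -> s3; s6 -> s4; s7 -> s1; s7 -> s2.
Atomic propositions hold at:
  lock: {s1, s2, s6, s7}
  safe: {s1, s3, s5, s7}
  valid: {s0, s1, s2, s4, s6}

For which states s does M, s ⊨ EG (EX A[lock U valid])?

A[lock U valid]: least fixpoint, start Z0 = Sat(valid) = {s0, s1, s2, s4, s6}, add states in Sat(lock) with every successor in Z. Z1 = {s0, s1, s2, s4, s6, s7}; fixed.
Sat(A[lock U valid]) = {s0, s1, s2, s4, s6, s7}
Sat(EX A[lock U valid]) = {s : some successor in {s0, s1, s2, s4, s6, s7}} = {s1, s2, s3, s4, s6, s7}
EG (EX A[lock U valid]): greatest fixpoint, start Z0 = {s1, s2, s3, s4, s6, s7}, keep only states in Sat with some successor in Z. Z1 = {s1, s3, s4, s6, s7}; fixed.
Sat(EG (EX A[lock U valid])) = {s1, s3, s4, s6, s7}

{s1, s3, s4, s6, s7}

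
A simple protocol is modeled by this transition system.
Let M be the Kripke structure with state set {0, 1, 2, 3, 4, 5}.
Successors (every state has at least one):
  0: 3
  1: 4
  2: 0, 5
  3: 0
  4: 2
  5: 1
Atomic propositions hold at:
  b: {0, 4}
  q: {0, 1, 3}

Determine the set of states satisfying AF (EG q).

{0, 3}

EG q: greatest fixpoint, start Z0 = {0, 1, 3}, keep only states in Sat with some successor in Z. Z1 = {0, 3}; fixed.
Sat(EG q) = {0, 3}
AF (EG q): least fixpoint, start Z0 = {0, 3}, add states with every successor in Z. Already a fixed point.
Sat(AF (EG q)) = {0, 3}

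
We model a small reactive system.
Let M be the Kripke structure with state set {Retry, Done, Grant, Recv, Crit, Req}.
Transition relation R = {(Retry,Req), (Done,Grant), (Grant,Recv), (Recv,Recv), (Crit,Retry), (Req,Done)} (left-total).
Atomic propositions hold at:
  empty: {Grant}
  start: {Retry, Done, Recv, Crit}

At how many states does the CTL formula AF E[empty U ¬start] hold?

Sat(¬start) = {Grant, Req}
E[empty U ¬start]: least fixpoint, start Z0 = Sat(¬start) = {Grant, Req}, add states in Sat(empty) with some successor in Z. Already a fixed point.
Sat(E[empty U ¬start]) = {Grant, Req}
AF E[empty U ¬start]: least fixpoint, start Z0 = {Grant, Req}, add states with every successor in Z. Z1 = {Retry, Done, Grant, Req}; Z2 = {Retry, Done, Grant, Crit, Req}; fixed.
Sat(AF E[empty U ¬start]) = {Retry, Done, Grant, Crit, Req}
|Sat(AF E[empty U ¬start])| = |{Retry, Done, Grant, Crit, Req}| = 5.

5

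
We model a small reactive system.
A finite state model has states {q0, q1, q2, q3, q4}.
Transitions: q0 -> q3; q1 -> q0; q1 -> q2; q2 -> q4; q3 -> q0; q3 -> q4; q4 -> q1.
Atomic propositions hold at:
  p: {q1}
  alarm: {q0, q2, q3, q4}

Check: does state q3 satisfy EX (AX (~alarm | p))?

Yes

Sat(~alarm) = {q1}
Sat(~alarm | p) = {q1}
Sat(AX (~alarm | p)) = {s : every successor in {q1}} = {q4}
Sat(EX (AX (~alarm | p))) = {s : some successor in {q4}} = {q2, q3}
q3 ∈ Sat(EX (AX (~alarm | p))) = {q2, q3}, so the formula holds at q3.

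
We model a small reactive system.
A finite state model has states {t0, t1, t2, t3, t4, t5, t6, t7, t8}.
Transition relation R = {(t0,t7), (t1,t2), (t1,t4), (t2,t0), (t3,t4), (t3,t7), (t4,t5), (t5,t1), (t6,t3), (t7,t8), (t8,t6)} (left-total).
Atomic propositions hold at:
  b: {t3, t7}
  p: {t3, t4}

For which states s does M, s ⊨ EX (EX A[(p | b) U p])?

{t5, t6, t8}

Sat(p | b) = {t3, t4, t7}
A[(p | b) U p]: least fixpoint, start Z0 = Sat(p) = {t3, t4}, add states in Sat(p | b) with every successor in Z. Already a fixed point.
Sat(A[(p | b) U p]) = {t3, t4}
Sat(EX A[(p | b) U p]) = {s : some successor in {t3, t4}} = {t1, t3, t6}
Sat(EX (EX A[(p | b) U p])) = {s : some successor in {t1, t3, t6}} = {t5, t6, t8}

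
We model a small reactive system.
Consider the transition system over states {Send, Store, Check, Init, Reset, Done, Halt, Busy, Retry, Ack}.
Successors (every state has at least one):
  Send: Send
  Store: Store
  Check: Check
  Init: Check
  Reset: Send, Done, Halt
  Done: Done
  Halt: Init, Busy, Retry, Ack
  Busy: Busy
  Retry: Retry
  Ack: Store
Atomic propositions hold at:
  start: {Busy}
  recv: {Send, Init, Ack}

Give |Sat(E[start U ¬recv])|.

7

Sat(¬recv) = {Store, Check, Reset, Done, Halt, Busy, Retry}
E[start U ¬recv]: least fixpoint, start Z0 = Sat(¬recv) = {Store, Check, Reset, Done, Halt, Busy, Retry}, add states in Sat(start) with some successor in Z. Already a fixed point.
Sat(E[start U ¬recv]) = {Store, Check, Reset, Done, Halt, Busy, Retry}
|Sat(E[start U ¬recv])| = |{Store, Check, Reset, Done, Halt, Busy, Retry}| = 7.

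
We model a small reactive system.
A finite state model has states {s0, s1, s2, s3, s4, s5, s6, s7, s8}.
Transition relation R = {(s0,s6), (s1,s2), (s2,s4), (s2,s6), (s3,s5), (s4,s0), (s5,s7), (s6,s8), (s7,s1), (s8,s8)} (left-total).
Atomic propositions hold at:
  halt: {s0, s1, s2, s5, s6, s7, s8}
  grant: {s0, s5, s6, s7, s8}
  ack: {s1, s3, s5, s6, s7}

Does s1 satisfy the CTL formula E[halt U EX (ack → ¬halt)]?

Yes

Sat(¬halt) = {s3, s4}
Sat(ack → ¬halt) = {s0, s2, s3, s4, s8}
Sat(EX (ack → ¬halt)) = {s : some successor in {s0, s2, s3, s4, s8}} = {s1, s2, s4, s6, s8}
E[halt U EX (ack → ¬halt)]: least fixpoint, start Z0 = Sat(EX (ack → ¬halt)) = {s1, s2, s4, s6, s8}, add states in Sat(halt) with some successor in Z. Z1 = {s0, s1, s2, s4, s6, s7, s8}; Z2 = {s0, s1, s2, s4, s5, s6, s7, s8}; fixed.
Sat(E[halt U EX (ack → ¬halt)]) = {s0, s1, s2, s4, s5, s6, s7, s8}
s1 ∈ Sat(E[halt U EX (ack → ¬halt)]) = {s0, s1, s2, s4, s5, s6, s7, s8}, so the formula holds at s1.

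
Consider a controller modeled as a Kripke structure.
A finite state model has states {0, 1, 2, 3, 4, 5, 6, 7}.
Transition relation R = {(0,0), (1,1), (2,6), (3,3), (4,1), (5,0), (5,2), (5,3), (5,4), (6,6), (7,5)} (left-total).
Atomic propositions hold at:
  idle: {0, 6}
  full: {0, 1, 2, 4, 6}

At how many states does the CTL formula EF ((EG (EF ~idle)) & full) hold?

Sat(~idle) = {1, 2, 3, 4, 5, 7}
EF ~idle: least fixpoint, start Z0 = {1, 2, 3, 4, 5, 7}, add states with some successor in Z. Already a fixed point.
Sat(EF ~idle) = {1, 2, 3, 4, 5, 7}
EG (EF ~idle): greatest fixpoint, start Z0 = {1, 2, 3, 4, 5, 7}, keep only states in Sat with some successor in Z. Z1 = {1, 3, 4, 5, 7}; fixed.
Sat(EG (EF ~idle)) = {1, 3, 4, 5, 7}
Sat((EG (EF ~idle)) & full) = {1, 4}
EF ((EG (EF ~idle)) & full): least fixpoint, start Z0 = {1, 4}, add states with some successor in Z. Z1 = {1, 4, 5}; Z2 = {1, 4, 5, 7}; fixed.
Sat(EF ((EG (EF ~idle)) & full)) = {1, 4, 5, 7}
|Sat(EF ((EG (EF ~idle)) & full))| = |{1, 4, 5, 7}| = 4.

4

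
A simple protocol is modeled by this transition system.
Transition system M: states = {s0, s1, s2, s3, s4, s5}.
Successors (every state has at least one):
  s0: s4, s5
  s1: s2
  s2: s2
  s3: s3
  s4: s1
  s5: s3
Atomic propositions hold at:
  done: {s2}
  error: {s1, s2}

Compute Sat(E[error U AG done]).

AG done: greatest fixpoint, start Z0 = {s2}, keep only states in Sat with every successor in Z. Already a fixed point.
Sat(AG done) = {s2}
E[error U AG done]: least fixpoint, start Z0 = Sat(AG done) = {s2}, add states in Sat(error) with some successor in Z. Z1 = {s1, s2}; fixed.
Sat(E[error U AG done]) = {s1, s2}

{s1, s2}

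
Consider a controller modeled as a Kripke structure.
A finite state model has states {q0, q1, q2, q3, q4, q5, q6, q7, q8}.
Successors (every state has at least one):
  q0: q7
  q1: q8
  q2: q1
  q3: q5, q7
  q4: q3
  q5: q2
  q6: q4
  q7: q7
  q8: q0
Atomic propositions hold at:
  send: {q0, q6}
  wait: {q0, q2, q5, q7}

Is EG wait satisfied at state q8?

No

EG wait: greatest fixpoint, start Z0 = {q0, q2, q5, q7}, keep only states in Sat with some successor in Z. Z1 = {q0, q5, q7}; Z2 = {q0, q7}; fixed.
Sat(EG wait) = {q0, q7}
q8 ∉ Sat(EG wait) = {q0, q7}, so the formula does not hold at q8.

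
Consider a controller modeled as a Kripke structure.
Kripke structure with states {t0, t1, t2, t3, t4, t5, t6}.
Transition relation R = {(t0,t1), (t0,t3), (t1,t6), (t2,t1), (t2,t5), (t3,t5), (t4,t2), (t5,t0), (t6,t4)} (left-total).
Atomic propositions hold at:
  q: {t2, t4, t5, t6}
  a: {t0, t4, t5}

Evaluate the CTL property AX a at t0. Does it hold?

Sat(AX a) = {s : every successor in {t0, t4, t5}} = {t3, t5, t6}
t0 ∉ Sat(AX a) = {t3, t5, t6}, so the formula does not hold at t0.

No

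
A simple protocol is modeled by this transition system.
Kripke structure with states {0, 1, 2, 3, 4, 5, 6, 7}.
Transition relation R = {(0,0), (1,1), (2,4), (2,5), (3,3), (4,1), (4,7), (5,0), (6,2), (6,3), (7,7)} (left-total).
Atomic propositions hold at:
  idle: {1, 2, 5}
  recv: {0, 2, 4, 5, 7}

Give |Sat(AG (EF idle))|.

1

EF idle: least fixpoint, start Z0 = {1, 2, 5}, add states with some successor in Z. Z1 = {1, 2, 4, 5, 6}; fixed.
Sat(EF idle) = {1, 2, 4, 5, 6}
AG (EF idle): greatest fixpoint, start Z0 = {1, 2, 4, 5, 6}, keep only states in Sat with every successor in Z. Z1 = {1, 2}; Z2 = {1}; fixed.
Sat(AG (EF idle)) = {1}
|Sat(AG (EF idle))| = |{1}| = 1.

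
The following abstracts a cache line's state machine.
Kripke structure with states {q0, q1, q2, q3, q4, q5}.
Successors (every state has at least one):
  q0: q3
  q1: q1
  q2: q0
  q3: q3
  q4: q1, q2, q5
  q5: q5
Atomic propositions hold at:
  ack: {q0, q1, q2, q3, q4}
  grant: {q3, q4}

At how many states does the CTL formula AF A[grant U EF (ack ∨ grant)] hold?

Sat(ack ∨ grant) = {q0, q1, q2, q3, q4}
EF (ack ∨ grant): least fixpoint, start Z0 = {q0, q1, q2, q3, q4}, add states with some successor in Z. Already a fixed point.
Sat(EF (ack ∨ grant)) = {q0, q1, q2, q3, q4}
A[grant U EF (ack ∨ grant)]: least fixpoint, start Z0 = Sat(EF (ack ∨ grant)) = {q0, q1, q2, q3, q4}, add states in Sat(grant) with every successor in Z. Already a fixed point.
Sat(A[grant U EF (ack ∨ grant)]) = {q0, q1, q2, q3, q4}
AF A[grant U EF (ack ∨ grant)]: least fixpoint, start Z0 = {q0, q1, q2, q3, q4}, add states with every successor in Z. Already a fixed point.
Sat(AF A[grant U EF (ack ∨ grant)]) = {q0, q1, q2, q3, q4}
|Sat(AF A[grant U EF (ack ∨ grant)])| = |{q0, q1, q2, q3, q4}| = 5.

5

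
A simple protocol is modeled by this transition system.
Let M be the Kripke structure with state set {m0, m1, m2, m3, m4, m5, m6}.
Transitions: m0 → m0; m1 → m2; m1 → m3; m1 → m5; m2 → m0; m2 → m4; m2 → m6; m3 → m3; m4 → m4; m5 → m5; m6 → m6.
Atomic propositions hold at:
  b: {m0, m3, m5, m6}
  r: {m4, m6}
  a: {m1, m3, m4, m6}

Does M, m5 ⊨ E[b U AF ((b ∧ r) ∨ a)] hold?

No

Sat(b ∧ r) = {m6}
Sat((b ∧ r) ∨ a) = {m1, m3, m4, m6}
AF ((b ∧ r) ∨ a): least fixpoint, start Z0 = {m1, m3, m4, m6}, add states with every successor in Z. Already a fixed point.
Sat(AF ((b ∧ r) ∨ a)) = {m1, m3, m4, m6}
E[b U AF ((b ∧ r) ∨ a)]: least fixpoint, start Z0 = Sat(AF ((b ∧ r) ∨ a)) = {m1, m3, m4, m6}, add states in Sat(b) with some successor in Z. Already a fixed point.
Sat(E[b U AF ((b ∧ r) ∨ a)]) = {m1, m3, m4, m6}
m5 ∉ Sat(E[b U AF ((b ∧ r) ∨ a)]) = {m1, m3, m4, m6}, so the formula does not hold at m5.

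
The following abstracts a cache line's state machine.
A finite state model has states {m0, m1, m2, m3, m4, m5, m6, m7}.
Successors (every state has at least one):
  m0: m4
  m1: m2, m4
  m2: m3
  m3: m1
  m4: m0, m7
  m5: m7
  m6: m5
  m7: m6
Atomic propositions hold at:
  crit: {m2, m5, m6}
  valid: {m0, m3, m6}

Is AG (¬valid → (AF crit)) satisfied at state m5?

Yes

Sat(¬valid) = {m1, m2, m4, m5, m7}
AF crit: least fixpoint, start Z0 = {m2, m5, m6}, add states with every successor in Z. Z1 = {m2, m5, m6, m7}; fixed.
Sat(AF crit) = {m2, m5, m6, m7}
Sat(¬valid → (AF crit)) = {m0, m2, m3, m5, m6, m7}
AG (¬valid → (AF crit)): greatest fixpoint, start Z0 = {m0, m2, m3, m5, m6, m7}, keep only states in Sat with every successor in Z. Z1 = {m2, m5, m6, m7}; Z2 = {m5, m6, m7}; fixed.
Sat(AG (¬valid → (AF crit))) = {m5, m6, m7}
m5 ∈ Sat(AG (¬valid → (AF crit))) = {m5, m6, m7}, so the formula holds at m5.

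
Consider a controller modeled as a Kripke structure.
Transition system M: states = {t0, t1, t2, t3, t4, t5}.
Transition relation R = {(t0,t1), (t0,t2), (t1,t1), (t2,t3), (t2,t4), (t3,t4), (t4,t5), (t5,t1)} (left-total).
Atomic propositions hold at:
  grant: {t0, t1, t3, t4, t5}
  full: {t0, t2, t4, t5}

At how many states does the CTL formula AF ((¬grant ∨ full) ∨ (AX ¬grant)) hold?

Sat(¬grant) = {t2}
Sat(¬grant ∨ full) = {t0, t2, t4, t5}
Sat(AX ¬grant) = {s : every successor in {t2}} = ∅
Sat((¬grant ∨ full) ∨ (AX ¬grant)) = {t0, t2, t4, t5}
AF ((¬grant ∨ full) ∨ (AX ¬grant)): least fixpoint, start Z0 = {t0, t2, t4, t5}, add states with every successor in Z. Z1 = {t0, t2, t3, t4, t5}; fixed.
Sat(AF ((¬grant ∨ full) ∨ (AX ¬grant))) = {t0, t2, t3, t4, t5}
|Sat(AF ((¬grant ∨ full) ∨ (AX ¬grant)))| = |{t0, t2, t3, t4, t5}| = 5.

5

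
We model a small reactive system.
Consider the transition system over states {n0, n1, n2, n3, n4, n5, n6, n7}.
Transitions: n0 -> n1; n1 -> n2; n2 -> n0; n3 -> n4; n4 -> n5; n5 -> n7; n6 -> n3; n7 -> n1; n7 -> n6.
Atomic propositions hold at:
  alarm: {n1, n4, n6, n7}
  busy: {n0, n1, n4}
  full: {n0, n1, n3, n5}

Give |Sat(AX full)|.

Sat(AX full) = {s : every successor in {n0, n1, n3, n5}} = {n0, n2, n4, n6}
|Sat(AX full)| = |{n0, n2, n4, n6}| = 4.

4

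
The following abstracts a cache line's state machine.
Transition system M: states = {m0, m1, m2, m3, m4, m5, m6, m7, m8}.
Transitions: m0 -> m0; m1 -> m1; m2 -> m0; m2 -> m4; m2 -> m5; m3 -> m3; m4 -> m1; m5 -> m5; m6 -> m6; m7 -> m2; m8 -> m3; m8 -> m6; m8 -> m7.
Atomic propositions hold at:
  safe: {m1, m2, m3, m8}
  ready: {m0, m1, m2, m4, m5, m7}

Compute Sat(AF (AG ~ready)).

Sat(~ready) = {m3, m6, m8}
AG ~ready: greatest fixpoint, start Z0 = {m3, m6, m8}, keep only states in Sat with every successor in Z. Z1 = {m3, m6}; fixed.
Sat(AG ~ready) = {m3, m6}
AF (AG ~ready): least fixpoint, start Z0 = {m3, m6}, add states with every successor in Z. Already a fixed point.
Sat(AF (AG ~ready)) = {m3, m6}

{m3, m6}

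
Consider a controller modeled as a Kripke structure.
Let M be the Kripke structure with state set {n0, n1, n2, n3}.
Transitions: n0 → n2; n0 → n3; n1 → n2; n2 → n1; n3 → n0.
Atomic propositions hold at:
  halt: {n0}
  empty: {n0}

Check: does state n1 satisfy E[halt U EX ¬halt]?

Sat(¬halt) = {n1, n2, n3}
Sat(EX ¬halt) = {s : some successor in {n1, n2, n3}} = {n0, n1, n2}
E[halt U EX ¬halt]: least fixpoint, start Z0 = Sat(EX ¬halt) = {n0, n1, n2}, add states in Sat(halt) with some successor in Z. Already a fixed point.
Sat(E[halt U EX ¬halt]) = {n0, n1, n2}
n1 ∈ Sat(E[halt U EX ¬halt]) = {n0, n1, n2}, so the formula holds at n1.

Yes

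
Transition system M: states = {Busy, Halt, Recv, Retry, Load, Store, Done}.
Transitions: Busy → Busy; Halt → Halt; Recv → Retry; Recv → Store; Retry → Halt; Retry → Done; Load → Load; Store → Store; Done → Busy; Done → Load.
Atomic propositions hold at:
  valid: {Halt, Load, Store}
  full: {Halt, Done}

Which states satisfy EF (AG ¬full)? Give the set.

Sat(¬full) = {Busy, Recv, Retry, Load, Store}
AG ¬full: greatest fixpoint, start Z0 = {Busy, Recv, Retry, Load, Store}, keep only states in Sat with every successor in Z. Z1 = {Busy, Recv, Load, Store}; Z2 = {Busy, Load, Store}; fixed.
Sat(AG ¬full) = {Busy, Load, Store}
EF (AG ¬full): least fixpoint, start Z0 = {Busy, Load, Store}, add states with some successor in Z. Z1 = {Busy, Recv, Load, Store, Done}; Z2 = {Busy, Recv, Retry, Load, Store, Done}; fixed.
Sat(EF (AG ¬full)) = {Busy, Recv, Retry, Load, Store, Done}

{Busy, Recv, Retry, Load, Store, Done}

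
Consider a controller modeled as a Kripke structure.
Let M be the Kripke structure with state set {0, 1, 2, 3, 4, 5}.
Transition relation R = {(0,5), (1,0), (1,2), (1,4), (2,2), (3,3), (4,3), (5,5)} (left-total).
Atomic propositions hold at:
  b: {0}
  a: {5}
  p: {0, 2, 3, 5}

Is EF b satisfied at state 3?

EF b: least fixpoint, start Z0 = {0}, add states with some successor in Z. Z1 = {0, 1}; fixed.
Sat(EF b) = {0, 1}
3 ∉ Sat(EF b) = {0, 1}, so the formula does not hold at 3.

No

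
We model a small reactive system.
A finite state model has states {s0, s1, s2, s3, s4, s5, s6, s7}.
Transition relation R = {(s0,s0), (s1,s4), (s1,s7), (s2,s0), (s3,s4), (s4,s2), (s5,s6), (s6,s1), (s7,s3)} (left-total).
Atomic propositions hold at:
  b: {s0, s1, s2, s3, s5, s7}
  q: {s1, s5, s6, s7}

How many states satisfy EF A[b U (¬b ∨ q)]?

6

Sat(¬b) = {s4, s6}
Sat(¬b ∨ q) = {s1, s4, s5, s6, s7}
A[b U (¬b ∨ q)]: least fixpoint, start Z0 = Sat((¬b ∨ q)) = {s1, s4, s5, s6, s7}, add states in Sat(b) with every successor in Z. Z1 = {s1, s3, s4, s5, s6, s7}; fixed.
Sat(A[b U (¬b ∨ q)]) = {s1, s3, s4, s5, s6, s7}
EF A[b U (¬b ∨ q)]: least fixpoint, start Z0 = {s1, s3, s4, s5, s6, s7}, add states with some successor in Z. Already a fixed point.
Sat(EF A[b U (¬b ∨ q)]) = {s1, s3, s4, s5, s6, s7}
|Sat(EF A[b U (¬b ∨ q)])| = |{s1, s3, s4, s5, s6, s7}| = 6.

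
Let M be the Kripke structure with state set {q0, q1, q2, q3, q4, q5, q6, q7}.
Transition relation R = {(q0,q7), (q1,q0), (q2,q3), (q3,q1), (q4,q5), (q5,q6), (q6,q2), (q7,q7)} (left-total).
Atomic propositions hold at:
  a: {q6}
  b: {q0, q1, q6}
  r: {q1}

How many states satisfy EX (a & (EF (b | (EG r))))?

EG r: greatest fixpoint, start Z0 = {q1}, keep only states in Sat with some successor in Z. Z1 = ∅; fixed.
Sat(EG r) = ∅
Sat(b | (EG r)) = {q0, q1, q6}
EF (b | (EG r)): least fixpoint, start Z0 = {q0, q1, q6}, add states with some successor in Z. Z1 = {q0, q1, q3, q5, q6}; Z2 = {q0, q1, q2, q3, q4, q5, q6}; fixed.
Sat(EF (b | (EG r))) = {q0, q1, q2, q3, q4, q5, q6}
Sat(a & (EF (b | (EG r)))) = {q6}
Sat(EX (a & (EF (b | (EG r))))) = {s : some successor in {q6}} = {q5}
|Sat(EX (a & (EF (b | (EG r)))))| = |{q5}| = 1.

1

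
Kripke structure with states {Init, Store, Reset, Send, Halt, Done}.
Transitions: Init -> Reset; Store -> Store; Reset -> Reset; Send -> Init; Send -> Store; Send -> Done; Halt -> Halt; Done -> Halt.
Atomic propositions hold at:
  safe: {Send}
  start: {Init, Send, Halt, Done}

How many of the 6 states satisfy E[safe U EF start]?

4

EF start: least fixpoint, start Z0 = {Init, Send, Halt, Done}, add states with some successor in Z. Already a fixed point.
Sat(EF start) = {Init, Send, Halt, Done}
E[safe U EF start]: least fixpoint, start Z0 = Sat(EF start) = {Init, Send, Halt, Done}, add states in Sat(safe) with some successor in Z. Already a fixed point.
Sat(E[safe U EF start]) = {Init, Send, Halt, Done}
|Sat(E[safe U EF start])| = |{Init, Send, Halt, Done}| = 4.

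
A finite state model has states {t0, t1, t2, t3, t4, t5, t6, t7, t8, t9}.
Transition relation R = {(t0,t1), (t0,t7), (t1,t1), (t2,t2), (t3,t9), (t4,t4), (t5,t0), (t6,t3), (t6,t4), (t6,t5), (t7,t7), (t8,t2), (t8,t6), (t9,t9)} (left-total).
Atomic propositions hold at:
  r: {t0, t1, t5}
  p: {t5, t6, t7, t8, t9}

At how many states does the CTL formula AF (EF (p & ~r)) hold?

Sat(~r) = {t2, t3, t4, t6, t7, t8, t9}
Sat(p & ~r) = {t6, t7, t8, t9}
EF (p & ~r): least fixpoint, start Z0 = {t6, t7, t8, t9}, add states with some successor in Z. Z1 = {t0, t3, t6, t7, t8, t9}; Z2 = {t0, t3, t5, t6, t7, t8, t9}; fixed.
Sat(EF (p & ~r)) = {t0, t3, t5, t6, t7, t8, t9}
AF (EF (p & ~r)): least fixpoint, start Z0 = {t0, t3, t5, t6, t7, t8, t9}, add states with every successor in Z. Already a fixed point.
Sat(AF (EF (p & ~r))) = {t0, t3, t5, t6, t7, t8, t9}
|Sat(AF (EF (p & ~r)))| = |{t0, t3, t5, t6, t7, t8, t9}| = 7.

7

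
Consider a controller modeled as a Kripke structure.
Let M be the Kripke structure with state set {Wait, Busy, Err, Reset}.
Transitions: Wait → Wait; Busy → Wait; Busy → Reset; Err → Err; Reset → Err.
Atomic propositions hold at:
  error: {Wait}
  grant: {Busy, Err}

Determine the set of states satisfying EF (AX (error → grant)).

Sat(error → grant) = {Busy, Err, Reset}
Sat(AX (error → grant)) = {s : every successor in {Busy, Err, Reset}} = {Err, Reset}
EF (AX (error → grant)): least fixpoint, start Z0 = {Err, Reset}, add states with some successor in Z. Z1 = {Busy, Err, Reset}; fixed.
Sat(EF (AX (error → grant))) = {Busy, Err, Reset}

{Busy, Err, Reset}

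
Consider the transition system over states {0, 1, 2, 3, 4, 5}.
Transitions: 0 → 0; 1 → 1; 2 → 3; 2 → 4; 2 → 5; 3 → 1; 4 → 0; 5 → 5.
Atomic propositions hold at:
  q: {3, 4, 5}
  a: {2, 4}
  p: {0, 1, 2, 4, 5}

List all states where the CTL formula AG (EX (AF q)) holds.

{5}

AF q: least fixpoint, start Z0 = {3, 4, 5}, add states with every successor in Z. Z1 = {2, 3, 4, 5}; fixed.
Sat(AF q) = {2, 3, 4, 5}
Sat(EX (AF q)) = {s : some successor in {2, 3, 4, 5}} = {2, 5}
AG (EX (AF q)): greatest fixpoint, start Z0 = {2, 5}, keep only states in Sat with every successor in Z. Z1 = {5}; fixed.
Sat(AG (EX (AF q))) = {5}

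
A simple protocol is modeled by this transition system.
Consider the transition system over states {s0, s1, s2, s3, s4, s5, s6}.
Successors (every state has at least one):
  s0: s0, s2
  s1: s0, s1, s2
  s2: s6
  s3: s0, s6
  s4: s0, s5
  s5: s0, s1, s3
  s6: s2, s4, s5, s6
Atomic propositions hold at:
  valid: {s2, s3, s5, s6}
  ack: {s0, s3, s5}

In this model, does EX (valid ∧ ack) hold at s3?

No

Sat(valid ∧ ack) = {s3, s5}
Sat(EX (valid ∧ ack)) = {s : some successor in {s3, s5}} = {s4, s5, s6}
s3 ∉ Sat(EX (valid ∧ ack)) = {s4, s5, s6}, so the formula does not hold at s3.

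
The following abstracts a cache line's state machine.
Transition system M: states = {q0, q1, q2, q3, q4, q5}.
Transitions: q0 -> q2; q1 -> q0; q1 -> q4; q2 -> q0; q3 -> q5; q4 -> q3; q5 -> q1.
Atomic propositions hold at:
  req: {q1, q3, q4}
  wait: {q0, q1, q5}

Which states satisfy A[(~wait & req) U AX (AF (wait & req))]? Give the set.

{q3, q4, q5}

Sat(~wait) = {q2, q3, q4}
Sat(~wait & req) = {q3, q4}
Sat(wait & req) = {q1}
AF (wait & req): least fixpoint, start Z0 = {q1}, add states with every successor in Z. Z1 = {q1, q5}; Z2 = {q1, q3, q5}; Z3 = {q1, q3, q4, q5}; fixed.
Sat(AF (wait & req)) = {q1, q3, q4, q5}
Sat(AX (AF (wait & req))) = {s : every successor in {q1, q3, q4, q5}} = {q3, q4, q5}
A[(~wait & req) U AX (AF (wait & req))]: least fixpoint, start Z0 = Sat(AX (AF (wait & req))) = {q3, q4, q5}, add states in Sat(~wait & req) with every successor in Z. Already a fixed point.
Sat(A[(~wait & req) U AX (AF (wait & req))]) = {q3, q4, q5}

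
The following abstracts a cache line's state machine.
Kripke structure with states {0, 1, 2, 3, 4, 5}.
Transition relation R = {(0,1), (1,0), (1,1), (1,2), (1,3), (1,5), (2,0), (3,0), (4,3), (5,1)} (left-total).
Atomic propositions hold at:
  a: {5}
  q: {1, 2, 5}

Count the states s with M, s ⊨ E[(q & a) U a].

1

Sat(q & a) = {5}
E[(q & a) U a]: least fixpoint, start Z0 = Sat(a) = {5}, add states in Sat(q & a) with some successor in Z. Already a fixed point.
Sat(E[(q & a) U a]) = {5}
|Sat(E[(q & a) U a])| = |{5}| = 1.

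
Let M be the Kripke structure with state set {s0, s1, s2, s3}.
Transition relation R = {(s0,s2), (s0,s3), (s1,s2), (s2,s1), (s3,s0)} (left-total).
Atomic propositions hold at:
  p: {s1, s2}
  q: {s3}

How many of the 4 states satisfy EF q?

2

EF q: least fixpoint, start Z0 = {s3}, add states with some successor in Z. Z1 = {s0, s3}; fixed.
Sat(EF q) = {s0, s3}
|Sat(EF q)| = |{s0, s3}| = 2.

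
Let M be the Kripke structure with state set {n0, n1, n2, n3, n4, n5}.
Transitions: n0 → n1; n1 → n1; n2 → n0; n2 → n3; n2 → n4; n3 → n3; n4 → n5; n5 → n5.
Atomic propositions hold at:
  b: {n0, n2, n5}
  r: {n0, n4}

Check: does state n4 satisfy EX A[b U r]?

A[b U r]: least fixpoint, start Z0 = Sat(r) = {n0, n4}, add states in Sat(b) with every successor in Z. Already a fixed point.
Sat(A[b U r]) = {n0, n4}
Sat(EX A[b U r]) = {s : some successor in {n0, n4}} = {n2}
n4 ∉ Sat(EX A[b U r]) = {n2}, so the formula does not hold at n4.

No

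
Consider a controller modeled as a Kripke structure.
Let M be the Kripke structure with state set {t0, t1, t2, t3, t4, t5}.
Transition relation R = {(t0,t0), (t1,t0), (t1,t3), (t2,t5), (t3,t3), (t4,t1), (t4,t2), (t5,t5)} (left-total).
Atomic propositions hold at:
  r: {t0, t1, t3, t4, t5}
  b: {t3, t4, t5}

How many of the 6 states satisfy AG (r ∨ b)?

4

Sat(r ∨ b) = {t0, t1, t3, t4, t5}
AG (r ∨ b): greatest fixpoint, start Z0 = {t0, t1, t3, t4, t5}, keep only states in Sat with every successor in Z. Z1 = {t0, t1, t3, t5}; fixed.
Sat(AG (r ∨ b)) = {t0, t1, t3, t5}
|Sat(AG (r ∨ b))| = |{t0, t1, t3, t5}| = 4.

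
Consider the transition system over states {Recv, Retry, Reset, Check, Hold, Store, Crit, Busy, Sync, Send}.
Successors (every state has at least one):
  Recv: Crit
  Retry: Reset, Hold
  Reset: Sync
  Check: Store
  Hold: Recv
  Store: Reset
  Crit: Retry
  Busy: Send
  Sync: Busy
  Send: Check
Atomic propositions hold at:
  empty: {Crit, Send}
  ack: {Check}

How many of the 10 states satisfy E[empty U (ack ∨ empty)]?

3

Sat(ack ∨ empty) = {Check, Crit, Send}
E[empty U (ack ∨ empty)]: least fixpoint, start Z0 = Sat((ack ∨ empty)) = {Check, Crit, Send}, add states in Sat(empty) with some successor in Z. Already a fixed point.
Sat(E[empty U (ack ∨ empty)]) = {Check, Crit, Send}
|Sat(E[empty U (ack ∨ empty)])| = |{Check, Crit, Send}| = 3.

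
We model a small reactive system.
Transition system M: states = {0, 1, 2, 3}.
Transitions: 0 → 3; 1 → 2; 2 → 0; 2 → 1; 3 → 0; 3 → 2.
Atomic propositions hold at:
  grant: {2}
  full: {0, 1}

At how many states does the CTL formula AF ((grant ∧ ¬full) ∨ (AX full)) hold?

2

Sat(¬full) = {2, 3}
Sat(grant ∧ ¬full) = {2}
Sat(AX full) = {s : every successor in {0, 1}} = {2}
Sat((grant ∧ ¬full) ∨ (AX full)) = {2}
AF ((grant ∧ ¬full) ∨ (AX full)): least fixpoint, start Z0 = {2}, add states with every successor in Z. Z1 = {1, 2}; fixed.
Sat(AF ((grant ∧ ¬full) ∨ (AX full))) = {1, 2}
|Sat(AF ((grant ∧ ¬full) ∨ (AX full)))| = |{1, 2}| = 2.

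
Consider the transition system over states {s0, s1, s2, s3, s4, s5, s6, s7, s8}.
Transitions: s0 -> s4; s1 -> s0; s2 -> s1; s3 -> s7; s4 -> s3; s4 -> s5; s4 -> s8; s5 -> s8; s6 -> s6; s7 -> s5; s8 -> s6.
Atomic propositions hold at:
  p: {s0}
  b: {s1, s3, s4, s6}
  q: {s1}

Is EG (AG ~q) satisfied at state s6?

Sat(~q) = {s0, s2, s3, s4, s5, s6, s7, s8}
AG ~q: greatest fixpoint, start Z0 = {s0, s2, s3, s4, s5, s6, s7, s8}, keep only states in Sat with every successor in Z. Z1 = {s0, s3, s4, s5, s6, s7, s8}; fixed.
Sat(AG ~q) = {s0, s3, s4, s5, s6, s7, s8}
EG (AG ~q): greatest fixpoint, start Z0 = {s0, s3, s4, s5, s6, s7, s8}, keep only states in Sat with some successor in Z. Already a fixed point.
Sat(EG (AG ~q)) = {s0, s3, s4, s5, s6, s7, s8}
s6 ∈ Sat(EG (AG ~q)) = {s0, s3, s4, s5, s6, s7, s8}, so the formula holds at s6.

Yes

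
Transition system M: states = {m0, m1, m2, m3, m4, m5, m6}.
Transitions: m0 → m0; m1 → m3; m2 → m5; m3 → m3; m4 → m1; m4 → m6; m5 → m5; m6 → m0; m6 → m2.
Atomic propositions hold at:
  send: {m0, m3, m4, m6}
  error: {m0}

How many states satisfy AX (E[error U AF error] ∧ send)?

AF error: least fixpoint, start Z0 = {m0}, add states with every successor in Z. Already a fixed point.
Sat(AF error) = {m0}
E[error U AF error]: least fixpoint, start Z0 = Sat(AF error) = {m0}, add states in Sat(error) with some successor in Z. Already a fixed point.
Sat(E[error U AF error]) = {m0}
Sat(E[error U AF error] ∧ send) = {m0}
Sat(AX (E[error U AF error] ∧ send)) = {s : every successor in {m0}} = {m0}
|Sat(AX (E[error U AF error] ∧ send))| = |{m0}| = 1.

1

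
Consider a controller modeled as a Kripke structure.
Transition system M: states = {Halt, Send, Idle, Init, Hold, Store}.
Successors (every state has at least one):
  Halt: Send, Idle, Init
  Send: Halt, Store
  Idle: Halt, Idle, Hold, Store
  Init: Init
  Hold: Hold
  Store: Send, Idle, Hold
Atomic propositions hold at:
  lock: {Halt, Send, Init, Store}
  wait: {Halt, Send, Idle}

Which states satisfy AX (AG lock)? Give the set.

AG lock: greatest fixpoint, start Z0 = {Halt, Send, Init, Store}, keep only states in Sat with every successor in Z. Z1 = {Send, Init}; Z2 = {Init}; fixed.
Sat(AG lock) = {Init}
Sat(AX (AG lock)) = {s : every successor in {Init}} = {Init}

{Init}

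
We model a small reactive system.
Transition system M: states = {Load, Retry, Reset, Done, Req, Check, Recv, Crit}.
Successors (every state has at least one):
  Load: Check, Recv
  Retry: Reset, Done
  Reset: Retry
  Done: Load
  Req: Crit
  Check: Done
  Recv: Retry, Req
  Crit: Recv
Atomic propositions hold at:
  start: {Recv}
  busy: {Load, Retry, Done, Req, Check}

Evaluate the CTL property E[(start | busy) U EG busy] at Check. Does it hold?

Sat(start | busy) = {Load, Retry, Done, Req, Check, Recv}
EG busy: greatest fixpoint, start Z0 = {Load, Retry, Done, Req, Check}, keep only states in Sat with some successor in Z. Z1 = {Load, Retry, Done, Check}; fixed.
Sat(EG busy) = {Load, Retry, Done, Check}
E[(start | busy) U EG busy]: least fixpoint, start Z0 = Sat(EG busy) = {Load, Retry, Done, Check}, add states in Sat(start | busy) with some successor in Z. Z1 = {Load, Retry, Done, Check, Recv}; fixed.
Sat(E[(start | busy) U EG busy]) = {Load, Retry, Done, Check, Recv}
Check ∈ Sat(E[(start | busy) U EG busy]) = {Load, Retry, Done, Check, Recv}, so the formula holds at Check.

Yes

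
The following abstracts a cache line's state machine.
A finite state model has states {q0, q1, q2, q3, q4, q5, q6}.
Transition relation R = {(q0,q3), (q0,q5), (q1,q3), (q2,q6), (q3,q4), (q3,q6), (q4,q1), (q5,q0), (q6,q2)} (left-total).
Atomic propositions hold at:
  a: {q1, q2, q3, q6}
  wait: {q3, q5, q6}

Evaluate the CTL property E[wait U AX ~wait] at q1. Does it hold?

Sat(~wait) = {q0, q1, q2, q4}
Sat(AX ~wait) = {s : every successor in {q0, q1, q2, q4}} = {q4, q5, q6}
E[wait U AX ~wait]: least fixpoint, start Z0 = Sat(AX ~wait) = {q4, q5, q6}, add states in Sat(wait) with some successor in Z. Z1 = {q3, q4, q5, q6}; fixed.
Sat(E[wait U AX ~wait]) = {q3, q4, q5, q6}
q1 ∉ Sat(E[wait U AX ~wait]) = {q3, q4, q5, q6}, so the formula does not hold at q1.

No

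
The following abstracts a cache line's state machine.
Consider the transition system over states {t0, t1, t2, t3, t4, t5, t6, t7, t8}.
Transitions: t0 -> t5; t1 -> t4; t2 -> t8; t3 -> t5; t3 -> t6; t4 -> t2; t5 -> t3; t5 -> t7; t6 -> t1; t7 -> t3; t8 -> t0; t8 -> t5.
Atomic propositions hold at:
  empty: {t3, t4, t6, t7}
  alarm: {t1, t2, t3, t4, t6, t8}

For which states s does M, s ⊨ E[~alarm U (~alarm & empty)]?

Sat(~alarm) = {t0, t5, t7}
Sat(~alarm & empty) = {t7}
E[~alarm U (~alarm & empty)]: least fixpoint, start Z0 = Sat((~alarm & empty)) = {t7}, add states in Sat(~alarm) with some successor in Z. Z1 = {t5, t7}; Z2 = {t0, t5, t7}; fixed.
Sat(E[~alarm U (~alarm & empty)]) = {t0, t5, t7}

{t0, t5, t7}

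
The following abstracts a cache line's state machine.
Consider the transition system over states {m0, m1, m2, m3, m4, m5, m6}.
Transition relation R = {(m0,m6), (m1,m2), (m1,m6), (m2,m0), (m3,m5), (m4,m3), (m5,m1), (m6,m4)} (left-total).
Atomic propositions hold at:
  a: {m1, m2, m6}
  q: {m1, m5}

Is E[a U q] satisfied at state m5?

Yes

E[a U q]: least fixpoint, start Z0 = Sat(q) = {m1, m5}, add states in Sat(a) with some successor in Z. Already a fixed point.
Sat(E[a U q]) = {m1, m5}
m5 ∈ Sat(E[a U q]) = {m1, m5}, so the formula holds at m5.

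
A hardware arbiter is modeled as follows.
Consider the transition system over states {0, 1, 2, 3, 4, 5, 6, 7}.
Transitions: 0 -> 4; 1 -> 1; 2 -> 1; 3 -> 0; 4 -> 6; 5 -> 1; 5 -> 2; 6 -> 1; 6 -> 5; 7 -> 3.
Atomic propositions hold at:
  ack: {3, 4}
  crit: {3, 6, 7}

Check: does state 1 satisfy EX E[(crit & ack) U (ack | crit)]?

No

Sat(crit & ack) = {3}
Sat(ack | crit) = {3, 4, 6, 7}
E[(crit & ack) U (ack | crit)]: least fixpoint, start Z0 = Sat((ack | crit)) = {3, 4, 6, 7}, add states in Sat(crit & ack) with some successor in Z. Already a fixed point.
Sat(E[(crit & ack) U (ack | crit)]) = {3, 4, 6, 7}
Sat(EX E[(crit & ack) U (ack | crit)]) = {s : some successor in {3, 4, 6, 7}} = {0, 4, 7}
1 ∉ Sat(EX E[(crit & ack) U (ack | crit)]) = {0, 4, 7}, so the formula does not hold at 1.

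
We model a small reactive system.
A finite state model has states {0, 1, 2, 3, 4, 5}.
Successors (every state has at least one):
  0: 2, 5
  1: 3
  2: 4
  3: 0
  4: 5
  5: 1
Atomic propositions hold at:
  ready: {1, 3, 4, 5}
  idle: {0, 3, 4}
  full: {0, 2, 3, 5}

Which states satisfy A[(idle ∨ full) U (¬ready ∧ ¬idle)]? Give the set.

{2}

Sat(idle ∨ full) = {0, 2, 3, 4, 5}
Sat(¬ready) = {0, 2}
Sat(¬idle) = {1, 2, 5}
Sat(¬ready ∧ ¬idle) = {2}
A[(idle ∨ full) U (¬ready ∧ ¬idle)]: least fixpoint, start Z0 = Sat((¬ready ∧ ¬idle)) = {2}, add states in Sat(idle ∨ full) with every successor in Z. Already a fixed point.
Sat(A[(idle ∨ full) U (¬ready ∧ ¬idle)]) = {2}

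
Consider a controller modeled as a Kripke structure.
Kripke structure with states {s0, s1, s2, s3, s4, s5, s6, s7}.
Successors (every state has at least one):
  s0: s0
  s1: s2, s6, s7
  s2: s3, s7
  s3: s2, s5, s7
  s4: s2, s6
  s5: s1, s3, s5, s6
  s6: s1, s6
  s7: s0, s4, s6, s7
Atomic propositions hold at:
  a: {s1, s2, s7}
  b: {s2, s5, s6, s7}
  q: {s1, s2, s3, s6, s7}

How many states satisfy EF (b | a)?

7

Sat(b | a) = {s1, s2, s5, s6, s7}
EF (b | a): least fixpoint, start Z0 = {s1, s2, s5, s6, s7}, add states with some successor in Z. Z1 = {s1, s2, s3, s4, s5, s6, s7}; fixed.
Sat(EF (b | a)) = {s1, s2, s3, s4, s5, s6, s7}
|Sat(EF (b | a))| = |{s1, s2, s3, s4, s5, s6, s7}| = 7.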